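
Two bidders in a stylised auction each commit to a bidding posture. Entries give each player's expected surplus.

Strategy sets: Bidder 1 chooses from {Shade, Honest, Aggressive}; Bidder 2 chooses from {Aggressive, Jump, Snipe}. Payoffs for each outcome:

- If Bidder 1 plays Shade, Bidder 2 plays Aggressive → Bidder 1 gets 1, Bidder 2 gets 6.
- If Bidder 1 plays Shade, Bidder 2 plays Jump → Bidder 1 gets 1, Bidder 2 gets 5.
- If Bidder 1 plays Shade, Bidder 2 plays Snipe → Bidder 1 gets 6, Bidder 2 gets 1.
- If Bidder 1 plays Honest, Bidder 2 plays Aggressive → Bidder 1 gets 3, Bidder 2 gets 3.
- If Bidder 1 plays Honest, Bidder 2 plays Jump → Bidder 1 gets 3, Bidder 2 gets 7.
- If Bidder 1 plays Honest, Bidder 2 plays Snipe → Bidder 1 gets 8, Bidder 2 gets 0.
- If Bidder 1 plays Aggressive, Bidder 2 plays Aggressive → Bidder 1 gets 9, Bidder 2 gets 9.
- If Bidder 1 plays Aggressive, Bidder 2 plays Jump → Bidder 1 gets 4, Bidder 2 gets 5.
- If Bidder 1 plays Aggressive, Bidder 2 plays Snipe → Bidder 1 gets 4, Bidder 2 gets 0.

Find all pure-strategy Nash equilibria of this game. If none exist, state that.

(Shade, Aggressive): Bidder 1 can switch to Honest (1 → 3). Not NE.
(Shade, Jump): Bidder 1 can switch to Honest (1 → 3). Not NE.
(Shade, Snipe): Bidder 1 can switch to Honest (6 → 8). Not NE.
(Honest, Aggressive): Bidder 1 can switch to Aggressive (3 → 9). Not NE.
(Honest, Jump): Bidder 1 can switch to Aggressive (3 → 4). Not NE.
(Honest, Snipe): Bidder 2 can switch to Aggressive (0 → 3). Not NE.
(Aggressive, Aggressive): Bidder 1 gets 9, best alternative 3; Bidder 2 gets 9, best alternative 5. No profitable deviation — NE.
(Aggressive, Jump): Bidder 2 can switch to Aggressive (5 → 9). Not NE.
(Aggressive, Snipe): Bidder 1 can switch to Shade (4 → 6). Not NE.

Pure NE: (Aggressive, Aggressive)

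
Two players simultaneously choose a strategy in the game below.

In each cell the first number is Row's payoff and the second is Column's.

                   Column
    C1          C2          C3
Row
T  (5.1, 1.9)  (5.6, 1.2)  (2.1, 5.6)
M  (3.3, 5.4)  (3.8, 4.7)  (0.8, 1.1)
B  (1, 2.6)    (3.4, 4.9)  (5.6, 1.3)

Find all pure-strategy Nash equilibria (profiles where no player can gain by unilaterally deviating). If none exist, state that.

Mark each player's best response to every combination of opponents' strategies; a profile where every player is best-responding is a pure Nash equilibrium.
Row against C1: payoffs 5.1, 3.3, 1 → best response T.
Row against C2: payoffs 5.6, 3.8, 3.4 → best response T.
Row against C3: payoffs 2.1, 0.8, 5.6 → best response B.
Column against T: payoffs 1.9, 1.2, 5.6 → best response C3.
Column against M: payoffs 5.4, 4.7, 1.1 → best response C1.
Column against B: payoffs 2.6, 4.9, 1.3 → best response C2.
No profile is a mutual best response for all players.

none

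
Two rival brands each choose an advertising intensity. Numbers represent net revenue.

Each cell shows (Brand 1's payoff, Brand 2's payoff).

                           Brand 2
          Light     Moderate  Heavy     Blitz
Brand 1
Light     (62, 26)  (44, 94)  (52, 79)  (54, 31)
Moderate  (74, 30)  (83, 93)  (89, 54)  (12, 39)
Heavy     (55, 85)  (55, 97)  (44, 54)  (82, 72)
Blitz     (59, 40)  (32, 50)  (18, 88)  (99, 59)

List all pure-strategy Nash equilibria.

For each strategy profile, look for a profitable unilateral deviation.
(Light, Light): Brand 1 can switch to Moderate (62 → 74). Not NE.
(Light, Moderate): Brand 1 can switch to Moderate (44 → 83). Not NE.
(Light, Heavy): Brand 1 can switch to Moderate (52 → 89). Not NE.
(Light, Blitz): Brand 1 can switch to Heavy (54 → 82). Not NE.
(Moderate, Light): Brand 2 can switch to Moderate (30 → 93). Not NE.
(Moderate, Moderate): Brand 1 gets 83, best alternative 55; Brand 2 gets 93, best alternative 54. No profitable deviation — NE.
(Moderate, Heavy): Brand 2 can switch to Moderate (54 → 93). Not NE.
(Moderate, Blitz): Brand 1 can switch to Light (12 → 54). Not NE.
(Heavy, Light): Brand 1 can switch to Light (55 → 62). Not NE.
(Heavy, Moderate): Brand 1 can switch to Moderate (55 → 83). Not NE.
(Heavy, Heavy): Brand 1 can switch to Light (44 → 52). Not NE.
(Heavy, Blitz): Brand 1 can switch to Blitz (82 → 99). Not NE.
(Blitz, Light): Brand 1 can switch to Light (59 → 62). Not NE.
(The remaining 3 profiles each have a profitable deviation by the same check.)

(Moderate, Moderate)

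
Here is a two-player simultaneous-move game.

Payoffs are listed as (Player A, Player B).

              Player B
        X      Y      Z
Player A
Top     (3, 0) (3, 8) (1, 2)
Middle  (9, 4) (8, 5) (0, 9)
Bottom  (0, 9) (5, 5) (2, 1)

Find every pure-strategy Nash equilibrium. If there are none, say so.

This game has no pure Nash equilibrium.

Player A against X: payoffs 3, 9, 0 → best response Middle.
Player A against Y: payoffs 3, 8, 5 → best response Middle.
Player A against Z: payoffs 1, 0, 2 → best response Bottom.
Player B against Top: payoffs 0, 8, 2 → best response Y.
Player B against Middle: payoffs 4, 5, 9 → best response Z.
Player B against Bottom: payoffs 9, 5, 1 → best response X.
No profile is a mutual best response for all players.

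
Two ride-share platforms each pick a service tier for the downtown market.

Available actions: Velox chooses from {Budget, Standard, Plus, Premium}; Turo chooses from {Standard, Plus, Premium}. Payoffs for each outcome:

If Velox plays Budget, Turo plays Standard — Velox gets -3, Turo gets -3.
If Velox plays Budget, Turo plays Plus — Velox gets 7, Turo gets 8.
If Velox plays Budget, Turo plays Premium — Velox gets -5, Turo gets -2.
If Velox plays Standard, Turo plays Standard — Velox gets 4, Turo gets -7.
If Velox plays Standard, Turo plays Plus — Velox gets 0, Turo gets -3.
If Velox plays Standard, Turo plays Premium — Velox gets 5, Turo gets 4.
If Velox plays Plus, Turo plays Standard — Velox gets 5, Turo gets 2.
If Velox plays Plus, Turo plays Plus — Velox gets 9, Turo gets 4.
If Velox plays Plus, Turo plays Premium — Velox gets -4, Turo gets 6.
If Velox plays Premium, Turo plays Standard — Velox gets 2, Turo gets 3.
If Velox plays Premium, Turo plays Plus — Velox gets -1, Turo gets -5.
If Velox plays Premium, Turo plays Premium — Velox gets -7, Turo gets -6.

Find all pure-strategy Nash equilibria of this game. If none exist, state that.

The unique pure-strategy Nash equilibrium is (Standard, Premium).

For each player, find the best response to each opponent profile; mutual best responses are the pure NE.
Velox against Standard: payoffs -3, 4, 5, 2 → best response Plus.
Velox against Plus: payoffs 7, 0, 9, -1 → best response Plus.
Velox against Premium: payoffs -5, 5, -4, -7 → best response Standard.
Turo against Budget: payoffs -3, 8, -2 → best response Plus.
Turo against Standard: payoffs -7, -3, 4 → best response Premium.
Turo against Plus: payoffs 2, 4, 6 → best response Premium.
Turo against Premium: payoffs 3, -5, -6 → best response Standard.
Mutual best responses: (Standard, Premium).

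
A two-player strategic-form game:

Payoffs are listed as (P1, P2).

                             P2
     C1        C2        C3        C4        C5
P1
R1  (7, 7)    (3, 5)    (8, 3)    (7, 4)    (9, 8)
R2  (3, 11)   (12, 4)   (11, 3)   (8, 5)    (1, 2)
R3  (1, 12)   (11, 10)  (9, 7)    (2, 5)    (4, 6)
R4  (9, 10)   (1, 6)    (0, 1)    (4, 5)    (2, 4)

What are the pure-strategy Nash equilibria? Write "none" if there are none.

(R1, C1): P1 can switch to R4 (7 → 9). Not NE.
(R1, C2): P1 can switch to R2 (3 → 12). Not NE.
(R1, C3): P1 can switch to R2 (8 → 11). Not NE.
(R1, C4): P1 can switch to R2 (7 → 8). Not NE.
(R1, C5): P1 gets 9, best alternative 4; P2 gets 8, best alternative 7. No profitable deviation — NE.
(R2, C1): P1 can switch to R1 (3 → 7). Not NE.
(R2, C2): P2 can switch to C1 (4 → 11). Not NE.
(R2, C3): P2 can switch to C1 (3 → 11). Not NE.
(R2, C4): P2 can switch to C1 (5 → 11). Not NE.
(R2, C5): P1 can switch to R1 (1 → 9). Not NE.
(R3, C1): P1 can switch to R1 (1 → 7). Not NE.
(R4, C1): P1 gets 9, best alternative 7; P2 gets 10, best alternative 6. No profitable deviation — NE.
(The remaining 8 profiles each have a profitable deviation by the same check.)

Pure-strategy Nash equilibria: (R1, C5), (R4, C1)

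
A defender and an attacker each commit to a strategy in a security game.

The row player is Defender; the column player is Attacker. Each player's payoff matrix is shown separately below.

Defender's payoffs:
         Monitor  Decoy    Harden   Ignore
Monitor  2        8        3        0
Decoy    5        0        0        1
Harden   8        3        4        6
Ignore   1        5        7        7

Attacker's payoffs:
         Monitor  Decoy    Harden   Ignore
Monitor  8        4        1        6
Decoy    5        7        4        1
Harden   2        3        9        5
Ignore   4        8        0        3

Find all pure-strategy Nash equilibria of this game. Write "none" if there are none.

This game has no pure Nash equilibrium.

(Monitor, Monitor): Defender can switch to Decoy (2 → 5). Not NE.
(Monitor, Decoy): Attacker can switch to Monitor (4 → 8). Not NE.
(Monitor, Harden): Defender can switch to Harden (3 → 4). Not NE.
(Monitor, Ignore): Defender can switch to Decoy (0 → 1). Not NE.
(Decoy, Monitor): Defender can switch to Harden (5 → 8). Not NE.
(Decoy, Decoy): Defender can switch to Monitor (0 → 8). Not NE.
(Decoy, Harden): Defender can switch to Monitor (0 → 3). Not NE.
(Decoy, Ignore): Defender can switch to Harden (1 → 6). Not NE.
(Harden, Monitor): Attacker can switch to Decoy (2 → 3). Not NE.
(Harden, Decoy): Defender can switch to Monitor (3 → 8). Not NE.
(Harden, Harden): Defender can switch to Ignore (4 → 7). Not NE.
(Harden, Ignore): Defender can switch to Ignore (6 → 7). Not NE.
(The remaining 4 profiles each have a profitable deviation by the same check.)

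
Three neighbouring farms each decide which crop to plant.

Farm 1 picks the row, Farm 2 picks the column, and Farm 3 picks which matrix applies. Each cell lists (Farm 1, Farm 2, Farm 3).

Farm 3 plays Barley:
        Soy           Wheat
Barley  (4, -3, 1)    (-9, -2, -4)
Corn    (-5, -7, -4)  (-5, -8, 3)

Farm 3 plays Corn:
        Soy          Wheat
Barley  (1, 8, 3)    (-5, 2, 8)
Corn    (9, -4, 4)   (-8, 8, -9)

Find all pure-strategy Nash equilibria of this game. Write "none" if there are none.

Farm 1 against (Soy, Barley): payoffs 4, -5 → best response Barley.
Farm 1 against (Soy, Corn): payoffs 1, 9 → best response Corn.
Farm 1 against (Wheat, Barley): payoffs -9, -5 → best response Corn.
Farm 1 against (Wheat, Corn): payoffs -5, -8 → best response Barley.
Farm 2 against (Barley, Barley): payoffs -3, -2 → best response Wheat.
Farm 2 against (Barley, Corn): payoffs 8, 2 → best response Soy.
Farm 2 against (Corn, Barley): payoffs -7, -8 → best response Soy.
Farm 2 against (Corn, Corn): payoffs -4, 8 → best response Wheat.
Farm 3 against (Barley, Soy): payoffs 1, 3 → best response Corn.
Farm 3 against (Barley, Wheat): payoffs -4, 8 → best response Corn.
Farm 3 against (Corn, Soy): payoffs -4, 4 → best response Corn.
Farm 3 against (Corn, Wheat): payoffs 3, -9 → best response Barley.
No profile is a mutual best response for all players.

There is no pure-strategy Nash equilibrium.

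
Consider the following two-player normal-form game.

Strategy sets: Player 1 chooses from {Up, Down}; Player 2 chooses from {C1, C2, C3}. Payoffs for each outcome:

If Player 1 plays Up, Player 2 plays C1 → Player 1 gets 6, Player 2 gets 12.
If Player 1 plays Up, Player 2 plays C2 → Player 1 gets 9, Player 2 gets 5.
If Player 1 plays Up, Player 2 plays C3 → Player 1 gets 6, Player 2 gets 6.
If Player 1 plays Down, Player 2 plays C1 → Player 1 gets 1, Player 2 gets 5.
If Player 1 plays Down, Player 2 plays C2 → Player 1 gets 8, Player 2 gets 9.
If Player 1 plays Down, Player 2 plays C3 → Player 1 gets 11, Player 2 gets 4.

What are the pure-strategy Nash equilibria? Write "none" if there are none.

Player 1 against C1: payoffs 6, 1 → best response Up.
Player 1 against C2: payoffs 9, 8 → best response Up.
Player 1 against C3: payoffs 6, 11 → best response Down.
Player 2 against Up: payoffs 12, 5, 6 → best response C1.
Player 2 against Down: payoffs 5, 9, 4 → best response C2.
Mutual best responses: (Up, C1).

(Up, C1)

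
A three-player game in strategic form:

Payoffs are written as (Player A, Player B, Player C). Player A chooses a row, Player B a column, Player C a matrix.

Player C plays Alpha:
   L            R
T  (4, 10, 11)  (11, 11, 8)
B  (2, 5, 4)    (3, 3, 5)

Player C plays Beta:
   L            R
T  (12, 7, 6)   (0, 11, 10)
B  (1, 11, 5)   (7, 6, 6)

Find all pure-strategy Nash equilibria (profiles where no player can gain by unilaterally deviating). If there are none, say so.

Mark each player's best response to every combination of opponents' strategies; a profile where every player is best-responding is a pure Nash equilibrium.
Player A against (L, Alpha): payoffs 4, 2 → best response T.
Player A against (L, Beta): payoffs 12, 1 → best response T.
Player A against (R, Alpha): payoffs 11, 3 → best response T.
Player A against (R, Beta): payoffs 0, 7 → best response B.
Player B against (T, Alpha): payoffs 10, 11 → best response R.
Player B against (T, Beta): payoffs 7, 11 → best response R.
Player B against (B, Alpha): payoffs 5, 3 → best response L.
Player B against (B, Beta): payoffs 11, 6 → best response L.
Player C against (T, L): payoffs 11, 6 → best response Alpha.
Player C against (T, R): payoffs 8, 10 → best response Beta.
Player C against (B, L): payoffs 4, 5 → best response Beta.
Player C against (B, R): payoffs 5, 6 → best response Beta.
No profile is a mutual best response for all players.

This game has no pure Nash equilibrium.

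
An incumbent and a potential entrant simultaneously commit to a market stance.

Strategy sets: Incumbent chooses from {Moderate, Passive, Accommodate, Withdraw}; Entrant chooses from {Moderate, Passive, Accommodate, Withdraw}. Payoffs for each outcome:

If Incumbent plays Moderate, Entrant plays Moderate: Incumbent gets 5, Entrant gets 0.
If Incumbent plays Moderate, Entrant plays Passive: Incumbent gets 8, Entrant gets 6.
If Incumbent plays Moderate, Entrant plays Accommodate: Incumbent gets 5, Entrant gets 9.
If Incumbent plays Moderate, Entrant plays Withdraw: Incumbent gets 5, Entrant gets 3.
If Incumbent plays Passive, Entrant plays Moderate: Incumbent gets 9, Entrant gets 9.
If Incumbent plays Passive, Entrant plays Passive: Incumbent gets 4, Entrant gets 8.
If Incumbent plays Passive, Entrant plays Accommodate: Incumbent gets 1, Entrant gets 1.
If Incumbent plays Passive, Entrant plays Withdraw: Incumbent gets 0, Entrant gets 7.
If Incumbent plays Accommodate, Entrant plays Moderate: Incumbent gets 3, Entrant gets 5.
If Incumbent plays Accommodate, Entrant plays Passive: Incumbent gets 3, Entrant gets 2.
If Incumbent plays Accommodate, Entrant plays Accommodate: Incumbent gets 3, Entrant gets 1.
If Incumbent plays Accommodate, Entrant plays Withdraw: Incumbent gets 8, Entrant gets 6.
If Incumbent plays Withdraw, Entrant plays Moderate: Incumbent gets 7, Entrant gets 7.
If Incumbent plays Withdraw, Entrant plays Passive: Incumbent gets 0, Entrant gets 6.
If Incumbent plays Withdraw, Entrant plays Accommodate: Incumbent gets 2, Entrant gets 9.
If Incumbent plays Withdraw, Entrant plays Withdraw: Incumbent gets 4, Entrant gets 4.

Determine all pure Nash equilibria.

The pure Nash equilibria are (Moderate, Accommodate) and (Passive, Moderate) and (Accommodate, Withdraw).

Incumbent against Moderate: payoffs 5, 9, 3, 7 → best response Passive.
Incumbent against Passive: payoffs 8, 4, 3, 0 → best response Moderate.
Incumbent against Accommodate: payoffs 5, 1, 3, 2 → best response Moderate.
Incumbent against Withdraw: payoffs 5, 0, 8, 4 → best response Accommodate.
Entrant against Moderate: payoffs 0, 6, 9, 3 → best response Accommodate.
Entrant against Passive: payoffs 9, 8, 1, 7 → best response Moderate.
Entrant against Accommodate: payoffs 5, 2, 1, 6 → best response Withdraw.
Entrant against Withdraw: payoffs 7, 6, 9, 4 → best response Accommodate.
Mutual best responses: (Moderate, Accommodate); (Passive, Moderate); (Accommodate, Withdraw).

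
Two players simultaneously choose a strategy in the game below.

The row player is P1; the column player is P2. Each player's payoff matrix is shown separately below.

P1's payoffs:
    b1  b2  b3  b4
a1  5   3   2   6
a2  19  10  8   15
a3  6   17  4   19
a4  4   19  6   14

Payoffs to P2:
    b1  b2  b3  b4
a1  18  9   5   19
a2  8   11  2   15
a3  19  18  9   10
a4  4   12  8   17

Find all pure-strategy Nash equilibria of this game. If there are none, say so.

none

(a1, b1): P1 can switch to a2 (5 → 19). Not NE.
(a1, b2): P1 can switch to a2 (3 → 10). Not NE.
(a1, b3): P1 can switch to a2 (2 → 8). Not NE.
(a1, b4): P1 can switch to a2 (6 → 15). Not NE.
(a2, b1): P2 can switch to b2 (8 → 11). Not NE.
(a2, b2): P1 can switch to a3 (10 → 17). Not NE.
(The remaining 10 profiles each have a profitable deviation by the same check.)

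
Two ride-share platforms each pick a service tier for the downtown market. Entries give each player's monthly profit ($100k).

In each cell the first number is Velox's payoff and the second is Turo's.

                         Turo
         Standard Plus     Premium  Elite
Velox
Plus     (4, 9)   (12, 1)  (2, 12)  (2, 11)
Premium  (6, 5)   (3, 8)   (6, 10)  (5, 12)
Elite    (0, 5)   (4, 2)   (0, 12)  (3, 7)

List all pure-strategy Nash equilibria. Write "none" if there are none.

Mark each player's best response to every combination of opponents' strategies; a profile where every player is best-responding is a pure Nash equilibrium.
Velox against Standard: payoffs 4, 6, 0 → best response Premium.
Velox against Plus: payoffs 12, 3, 4 → best response Plus.
Velox against Premium: payoffs 2, 6, 0 → best response Premium.
Velox against Elite: payoffs 2, 5, 3 → best response Premium.
Turo against Plus: payoffs 9, 1, 12, 11 → best response Premium.
Turo against Premium: payoffs 5, 8, 10, 12 → best response Elite.
Turo against Elite: payoffs 5, 2, 12, 7 → best response Premium.
Mutual best responses: (Premium, Elite).

The unique pure-strategy Nash equilibrium is (Premium, Elite).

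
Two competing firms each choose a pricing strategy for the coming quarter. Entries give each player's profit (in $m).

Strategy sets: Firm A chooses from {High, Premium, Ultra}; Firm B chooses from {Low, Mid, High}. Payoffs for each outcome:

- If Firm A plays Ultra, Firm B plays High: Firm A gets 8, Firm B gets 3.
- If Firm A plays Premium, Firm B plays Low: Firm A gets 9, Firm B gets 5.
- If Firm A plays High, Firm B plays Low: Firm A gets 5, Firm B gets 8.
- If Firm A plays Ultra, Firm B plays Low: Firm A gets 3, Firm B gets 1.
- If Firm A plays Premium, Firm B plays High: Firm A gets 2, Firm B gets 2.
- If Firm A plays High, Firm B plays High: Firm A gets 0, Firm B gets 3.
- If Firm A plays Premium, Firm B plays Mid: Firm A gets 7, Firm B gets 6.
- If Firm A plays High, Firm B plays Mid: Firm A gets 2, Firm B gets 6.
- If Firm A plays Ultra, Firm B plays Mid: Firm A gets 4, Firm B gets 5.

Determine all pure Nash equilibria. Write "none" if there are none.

Pure NE: (Premium, Mid)

Check each profile: it is a Nash equilibrium iff no player can strictly gain by switching unilaterally.
(High, Low): Firm A can switch to Premium (5 → 9). Not NE.
(High, Mid): Firm A can switch to Premium (2 → 7). Not NE.
(High, High): Firm A can switch to Premium (0 → 2). Not NE.
(Premium, Low): Firm B can switch to Mid (5 → 6). Not NE.
(Premium, Mid): Firm A gets 7, best alternative 4; Firm B gets 6, best alternative 5. No profitable deviation — NE.
(Premium, High): Firm A can switch to Ultra (2 → 8). Not NE.
(Ultra, Low): Firm A can switch to High (3 → 5). Not NE.
(Ultra, Mid): Firm A can switch to Premium (4 → 7). Not NE.
(Ultra, High): Firm B can switch to Mid (3 → 5). Not NE.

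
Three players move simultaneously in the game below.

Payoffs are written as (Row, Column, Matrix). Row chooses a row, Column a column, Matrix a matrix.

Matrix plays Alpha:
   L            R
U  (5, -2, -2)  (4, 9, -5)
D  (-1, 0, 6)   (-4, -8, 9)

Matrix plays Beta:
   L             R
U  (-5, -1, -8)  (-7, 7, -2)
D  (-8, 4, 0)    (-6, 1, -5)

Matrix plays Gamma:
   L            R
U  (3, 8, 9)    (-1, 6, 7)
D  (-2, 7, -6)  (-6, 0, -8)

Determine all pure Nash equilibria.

(U, L, Gamma)

For each player, find the best response to each opponent profile; mutual best responses are the pure NE.
Row against (L, Alpha): payoffs 5, -1 → best response U.
Row against (L, Beta): payoffs -5, -8 → best response U.
Row against (L, Gamma): payoffs 3, -2 → best response U.
Row against (R, Alpha): payoffs 4, -4 → best response U.
Row against (R, Beta): payoffs -7, -6 → best response D.
Row against (R, Gamma): payoffs -1, -6 → best response U.
Column against (U, Alpha): payoffs -2, 9 → best response R.
Column against (U, Beta): payoffs -1, 7 → best response R.
Column against (U, Gamma): payoffs 8, 6 → best response L.
Column against (D, Alpha): payoffs 0, -8 → best response L.
Column against (D, Beta): payoffs 4, 1 → best response L.
Column against (D, Gamma): payoffs 7, 0 → best response L.
Matrix against (U, L): payoffs -2, -8, 9 → best response Gamma.
Matrix against (U, R): payoffs -5, -2, 7 → best response Gamma.
Matrix against (D, L): payoffs 6, 0, -6 → best response Alpha.
Matrix against (D, R): payoffs 9, -5, -8 → best response Alpha.
Mutual best responses: (U, L, Gamma).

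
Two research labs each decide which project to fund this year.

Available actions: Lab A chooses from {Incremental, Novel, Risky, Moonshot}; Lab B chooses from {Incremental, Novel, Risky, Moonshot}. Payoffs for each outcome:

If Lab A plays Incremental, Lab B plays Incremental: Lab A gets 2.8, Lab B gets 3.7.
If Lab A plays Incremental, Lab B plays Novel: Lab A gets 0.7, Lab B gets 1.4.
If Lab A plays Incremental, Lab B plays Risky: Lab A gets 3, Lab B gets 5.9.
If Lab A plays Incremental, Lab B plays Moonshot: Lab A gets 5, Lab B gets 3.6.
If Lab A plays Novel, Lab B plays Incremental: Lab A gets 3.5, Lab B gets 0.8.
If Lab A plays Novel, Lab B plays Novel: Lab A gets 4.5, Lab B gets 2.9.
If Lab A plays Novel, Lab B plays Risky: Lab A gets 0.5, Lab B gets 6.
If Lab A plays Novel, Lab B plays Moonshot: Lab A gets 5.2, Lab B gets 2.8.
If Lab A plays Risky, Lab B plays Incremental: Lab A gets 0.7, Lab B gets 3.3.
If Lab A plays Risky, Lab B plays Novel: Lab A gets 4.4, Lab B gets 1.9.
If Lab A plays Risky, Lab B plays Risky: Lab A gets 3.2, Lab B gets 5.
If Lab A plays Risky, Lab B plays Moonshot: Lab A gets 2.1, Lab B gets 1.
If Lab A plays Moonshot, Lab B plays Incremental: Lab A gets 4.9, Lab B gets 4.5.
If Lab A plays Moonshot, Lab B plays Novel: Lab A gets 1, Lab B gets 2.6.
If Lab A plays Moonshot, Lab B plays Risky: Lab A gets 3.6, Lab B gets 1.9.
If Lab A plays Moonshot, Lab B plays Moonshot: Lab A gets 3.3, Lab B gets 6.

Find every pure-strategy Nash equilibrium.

For each strategy profile, look for a profitable unilateral deviation.
(Incremental, Incremental): Lab A can switch to Novel (2.8 → 3.5). Not NE.
(Incremental, Novel): Lab A can switch to Novel (0.7 → 4.5). Not NE.
(Incremental, Risky): Lab A can switch to Risky (3 → 3.2). Not NE.
(Incremental, Moonshot): Lab A can switch to Novel (5 → 5.2). Not NE.
(Novel, Incremental): Lab A can switch to Moonshot (3.5 → 4.9). Not NE.
(Novel, Novel): Lab B can switch to Risky (2.9 → 6). Not NE.
(Novel, Risky): Lab A can switch to Incremental (0.5 → 3). Not NE.
(Novel, Moonshot): Lab B can switch to Novel (2.8 → 2.9). Not NE.
(The remaining 8 profiles each have a profitable deviation by the same check.)

none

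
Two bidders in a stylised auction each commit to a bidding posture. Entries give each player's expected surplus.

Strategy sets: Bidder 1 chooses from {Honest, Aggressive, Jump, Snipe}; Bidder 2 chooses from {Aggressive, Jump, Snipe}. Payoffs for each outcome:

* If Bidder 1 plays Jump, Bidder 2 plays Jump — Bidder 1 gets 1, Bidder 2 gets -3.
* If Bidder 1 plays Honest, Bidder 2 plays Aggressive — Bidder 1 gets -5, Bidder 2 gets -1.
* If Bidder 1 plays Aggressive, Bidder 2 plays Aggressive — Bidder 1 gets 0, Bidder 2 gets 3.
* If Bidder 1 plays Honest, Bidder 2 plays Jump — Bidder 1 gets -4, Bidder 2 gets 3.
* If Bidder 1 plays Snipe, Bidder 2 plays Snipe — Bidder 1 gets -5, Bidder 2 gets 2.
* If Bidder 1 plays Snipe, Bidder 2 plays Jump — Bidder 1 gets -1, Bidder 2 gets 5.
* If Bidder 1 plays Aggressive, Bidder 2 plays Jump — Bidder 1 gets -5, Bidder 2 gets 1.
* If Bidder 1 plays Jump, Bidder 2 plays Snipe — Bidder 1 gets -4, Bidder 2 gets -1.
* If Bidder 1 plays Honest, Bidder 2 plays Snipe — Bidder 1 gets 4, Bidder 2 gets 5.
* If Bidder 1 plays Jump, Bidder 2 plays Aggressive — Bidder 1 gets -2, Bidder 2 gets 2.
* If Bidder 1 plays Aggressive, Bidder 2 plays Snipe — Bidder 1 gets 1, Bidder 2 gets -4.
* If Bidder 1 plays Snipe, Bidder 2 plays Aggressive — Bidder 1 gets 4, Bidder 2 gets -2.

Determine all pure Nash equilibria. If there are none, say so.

For each strategy profile, look for a profitable unilateral deviation.
(Honest, Aggressive): Bidder 1 can switch to Aggressive (-5 → 0). Not NE.
(Honest, Jump): Bidder 1 can switch to Jump (-4 → 1). Not NE.
(Honest, Snipe): Bidder 1 gets 4, best alternative 1; Bidder 2 gets 5, best alternative 3. No profitable deviation — NE.
(Aggressive, Aggressive): Bidder 1 can switch to Snipe (0 → 4). Not NE.
(Aggressive, Jump): Bidder 1 can switch to Honest (-5 → -4). Not NE.
(Aggressive, Snipe): Bidder 1 can switch to Honest (1 → 4). Not NE.
(Jump, Aggressive): Bidder 1 can switch to Aggressive (-2 → 0). Not NE.
(The remaining 5 profiles each have a profitable deviation by the same check.)

Pure NE: (Honest, Snipe)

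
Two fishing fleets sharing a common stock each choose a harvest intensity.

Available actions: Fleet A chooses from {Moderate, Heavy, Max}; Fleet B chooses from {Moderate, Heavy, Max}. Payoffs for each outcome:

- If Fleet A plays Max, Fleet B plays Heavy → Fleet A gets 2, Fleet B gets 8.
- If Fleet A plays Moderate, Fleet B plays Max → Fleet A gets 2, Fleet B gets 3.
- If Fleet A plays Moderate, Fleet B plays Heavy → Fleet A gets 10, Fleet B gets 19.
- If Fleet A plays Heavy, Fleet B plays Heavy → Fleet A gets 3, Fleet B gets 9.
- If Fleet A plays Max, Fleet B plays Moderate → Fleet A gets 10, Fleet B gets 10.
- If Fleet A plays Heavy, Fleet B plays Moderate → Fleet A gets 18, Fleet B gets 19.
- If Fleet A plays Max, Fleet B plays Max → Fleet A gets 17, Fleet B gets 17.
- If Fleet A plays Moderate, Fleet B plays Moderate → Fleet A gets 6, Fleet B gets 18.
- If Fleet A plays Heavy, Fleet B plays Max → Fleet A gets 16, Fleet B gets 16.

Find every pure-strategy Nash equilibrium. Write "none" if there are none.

Pure-strategy Nash equilibria: (Moderate, Heavy), (Heavy, Moderate), (Max, Max)

For each strategy profile, look for a profitable unilateral deviation.
(Moderate, Moderate): Fleet A can switch to Heavy (6 → 18). Not NE.
(Moderate, Heavy): Fleet A gets 10, best alternative 3; Fleet B gets 19, best alternative 18. No profitable deviation — NE.
(Moderate, Max): Fleet A can switch to Heavy (2 → 16). Not NE.
(Heavy, Moderate): Fleet A gets 18, best alternative 10; Fleet B gets 19, best alternative 16. No profitable deviation — NE.
(Heavy, Heavy): Fleet A can switch to Moderate (3 → 10). Not NE.
(Heavy, Max): Fleet A can switch to Max (16 → 17). Not NE.
(Max, Moderate): Fleet A can switch to Heavy (10 → 18). Not NE.
(Max, Heavy): Fleet A can switch to Moderate (2 → 10). Not NE.
(Max, Max): Fleet A gets 17, best alternative 16; Fleet B gets 17, best alternative 10. No profitable deviation — NE.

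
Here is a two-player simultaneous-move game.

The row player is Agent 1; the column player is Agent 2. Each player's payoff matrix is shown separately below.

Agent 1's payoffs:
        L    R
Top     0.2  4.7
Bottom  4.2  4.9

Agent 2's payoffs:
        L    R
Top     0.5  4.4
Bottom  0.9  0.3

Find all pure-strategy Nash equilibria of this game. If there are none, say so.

The unique pure-strategy Nash equilibrium is (Bottom, L).

(Top, L): Agent 1 can switch to Bottom (0.2 → 4.2). Not NE.
(Top, R): Agent 1 can switch to Bottom (4.7 → 4.9). Not NE.
(Bottom, L): Agent 1 gets 4.2, best alternative 0.2; Agent 2 gets 0.9, best alternative 0.3. No profitable deviation — NE.
(Bottom, R): Agent 2 can switch to L (0.3 → 0.9). Not NE.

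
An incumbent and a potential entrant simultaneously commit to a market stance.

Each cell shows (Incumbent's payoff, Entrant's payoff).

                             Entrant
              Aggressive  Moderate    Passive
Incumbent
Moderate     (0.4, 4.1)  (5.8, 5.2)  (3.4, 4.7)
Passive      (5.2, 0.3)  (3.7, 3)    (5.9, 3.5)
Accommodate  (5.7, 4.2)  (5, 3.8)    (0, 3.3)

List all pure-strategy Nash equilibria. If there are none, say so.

Incumbent against Aggressive: payoffs 0.4, 5.2, 5.7 → best response Accommodate.
Incumbent against Moderate: payoffs 5.8, 3.7, 5 → best response Moderate.
Incumbent against Passive: payoffs 3.4, 5.9, 0 → best response Passive.
Entrant against Moderate: payoffs 4.1, 5.2, 4.7 → best response Moderate.
Entrant against Passive: payoffs 0.3, 3, 3.5 → best response Passive.
Entrant against Accommodate: payoffs 4.2, 3.8, 3.3 → best response Aggressive.
Mutual best responses: (Moderate, Moderate); (Passive, Passive); (Accommodate, Aggressive).

(Moderate, Moderate); (Passive, Passive); (Accommodate, Aggressive)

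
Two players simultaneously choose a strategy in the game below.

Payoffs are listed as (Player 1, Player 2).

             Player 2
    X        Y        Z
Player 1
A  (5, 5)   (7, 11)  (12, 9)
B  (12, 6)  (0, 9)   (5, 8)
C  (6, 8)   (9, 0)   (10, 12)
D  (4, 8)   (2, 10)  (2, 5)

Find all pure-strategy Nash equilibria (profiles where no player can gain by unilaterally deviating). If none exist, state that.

No pure-strategy Nash equilibrium.

(A, X): Player 1 can switch to B (5 → 12). Not NE.
(A, Y): Player 1 can switch to C (7 → 9). Not NE.
(A, Z): Player 2 can switch to Y (9 → 11). Not NE.
(B, X): Player 2 can switch to Y (6 → 9). Not NE.
(B, Y): Player 1 can switch to A (0 → 7). Not NE.
(B, Z): Player 1 can switch to A (5 → 12). Not NE.
(The remaining 6 profiles each have a profitable deviation by the same check.)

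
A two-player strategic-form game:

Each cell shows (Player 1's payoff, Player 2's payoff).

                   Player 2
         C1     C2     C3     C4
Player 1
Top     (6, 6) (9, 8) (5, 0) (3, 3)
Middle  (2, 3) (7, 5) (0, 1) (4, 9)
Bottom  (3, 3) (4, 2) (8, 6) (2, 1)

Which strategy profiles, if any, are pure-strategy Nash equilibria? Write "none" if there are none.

Pure-strategy Nash equilibria: (Top, C2); (Middle, C4); (Bottom, C3)

For each player, find the best response to each opponent profile; mutual best responses are the pure NE.
Player 1 against C1: payoffs 6, 2, 3 → best response Top.
Player 1 against C2: payoffs 9, 7, 4 → best response Top.
Player 1 against C3: payoffs 5, 0, 8 → best response Bottom.
Player 1 against C4: payoffs 3, 4, 2 → best response Middle.
Player 2 against Top: payoffs 6, 8, 0, 3 → best response C2.
Player 2 against Middle: payoffs 3, 5, 1, 9 → best response C4.
Player 2 against Bottom: payoffs 3, 2, 6, 1 → best response C3.
Mutual best responses: (Top, C2); (Middle, C4); (Bottom, C3).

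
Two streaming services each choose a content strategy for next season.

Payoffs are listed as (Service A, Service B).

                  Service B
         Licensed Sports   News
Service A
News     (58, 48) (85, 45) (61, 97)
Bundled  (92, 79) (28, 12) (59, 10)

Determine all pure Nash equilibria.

(News, News), (Bundled, Licensed)

(News, Licensed): Service A can switch to Bundled (58 → 92). Not NE.
(News, Sports): Service B can switch to Licensed (45 → 48). Not NE.
(News, News): Service A gets 61, best alternative 59; Service B gets 97, best alternative 48. No profitable deviation — NE.
(Bundled, Licensed): Service A gets 92, best alternative 58; Service B gets 79, best alternative 12. No profitable deviation — NE.
(Bundled, Sports): Service A can switch to News (28 → 85). Not NE.
(Bundled, News): Service A can switch to News (59 → 61). Not NE.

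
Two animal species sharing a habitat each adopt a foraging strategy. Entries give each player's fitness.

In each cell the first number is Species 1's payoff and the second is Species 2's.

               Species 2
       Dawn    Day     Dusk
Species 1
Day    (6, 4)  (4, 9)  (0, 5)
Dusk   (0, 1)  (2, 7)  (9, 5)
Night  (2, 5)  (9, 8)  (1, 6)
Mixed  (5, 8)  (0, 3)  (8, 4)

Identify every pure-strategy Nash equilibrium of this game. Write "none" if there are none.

For each player, find the best response to each opponent profile; mutual best responses are the pure NE.
Species 1 against Dawn: payoffs 6, 0, 2, 5 → best response Day.
Species 1 against Day: payoffs 4, 2, 9, 0 → best response Night.
Species 1 against Dusk: payoffs 0, 9, 1, 8 → best response Dusk.
Species 2 against Day: payoffs 4, 9, 5 → best response Day.
Species 2 against Dusk: payoffs 1, 7, 5 → best response Day.
Species 2 against Night: payoffs 5, 8, 6 → best response Day.
Species 2 against Mixed: payoffs 8, 3, 4 → best response Dawn.
Mutual best responses: (Night, Day).

Pure NE: (Night, Day)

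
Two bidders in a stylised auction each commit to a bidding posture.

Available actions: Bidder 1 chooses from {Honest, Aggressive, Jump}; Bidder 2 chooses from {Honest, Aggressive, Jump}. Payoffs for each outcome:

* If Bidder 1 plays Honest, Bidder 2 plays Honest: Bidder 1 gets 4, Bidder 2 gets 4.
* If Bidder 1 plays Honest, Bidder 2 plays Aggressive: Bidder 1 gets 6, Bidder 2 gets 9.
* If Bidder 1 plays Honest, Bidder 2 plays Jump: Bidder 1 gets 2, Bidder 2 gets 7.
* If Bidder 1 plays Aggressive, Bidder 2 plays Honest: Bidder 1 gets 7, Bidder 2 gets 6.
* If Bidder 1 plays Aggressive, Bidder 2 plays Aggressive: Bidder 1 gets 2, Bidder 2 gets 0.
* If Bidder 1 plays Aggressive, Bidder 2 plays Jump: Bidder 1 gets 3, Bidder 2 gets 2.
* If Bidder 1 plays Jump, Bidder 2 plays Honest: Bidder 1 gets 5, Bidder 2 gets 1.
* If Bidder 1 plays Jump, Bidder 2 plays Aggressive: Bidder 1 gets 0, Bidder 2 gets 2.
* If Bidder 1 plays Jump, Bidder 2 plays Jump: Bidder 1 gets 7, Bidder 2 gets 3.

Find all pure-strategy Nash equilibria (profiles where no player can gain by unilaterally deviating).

Bidder 1 against Honest: payoffs 4, 7, 5 → best response Aggressive.
Bidder 1 against Aggressive: payoffs 6, 2, 0 → best response Honest.
Bidder 1 against Jump: payoffs 2, 3, 7 → best response Jump.
Bidder 2 against Honest: payoffs 4, 9, 7 → best response Aggressive.
Bidder 2 against Aggressive: payoffs 6, 0, 2 → best response Honest.
Bidder 2 against Jump: payoffs 1, 2, 3 → best response Jump.
Mutual best responses: (Honest, Aggressive); (Aggressive, Honest); (Jump, Jump).

The pure Nash equilibria are (Honest, Aggressive), (Aggressive, Honest), (Jump, Jump).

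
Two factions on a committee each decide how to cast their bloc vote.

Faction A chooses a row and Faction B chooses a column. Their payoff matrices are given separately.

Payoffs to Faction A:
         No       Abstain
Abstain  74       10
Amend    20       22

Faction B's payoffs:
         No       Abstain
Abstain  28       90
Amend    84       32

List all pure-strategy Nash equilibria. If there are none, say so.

none

(Abstain, No): Faction B can switch to Abstain (28 → 90). Not NE.
(Abstain, Abstain): Faction A can switch to Amend (10 → 22). Not NE.
(Amend, No): Faction A can switch to Abstain (20 → 74). Not NE.
(Amend, Abstain): Faction B can switch to No (32 → 84). Not NE.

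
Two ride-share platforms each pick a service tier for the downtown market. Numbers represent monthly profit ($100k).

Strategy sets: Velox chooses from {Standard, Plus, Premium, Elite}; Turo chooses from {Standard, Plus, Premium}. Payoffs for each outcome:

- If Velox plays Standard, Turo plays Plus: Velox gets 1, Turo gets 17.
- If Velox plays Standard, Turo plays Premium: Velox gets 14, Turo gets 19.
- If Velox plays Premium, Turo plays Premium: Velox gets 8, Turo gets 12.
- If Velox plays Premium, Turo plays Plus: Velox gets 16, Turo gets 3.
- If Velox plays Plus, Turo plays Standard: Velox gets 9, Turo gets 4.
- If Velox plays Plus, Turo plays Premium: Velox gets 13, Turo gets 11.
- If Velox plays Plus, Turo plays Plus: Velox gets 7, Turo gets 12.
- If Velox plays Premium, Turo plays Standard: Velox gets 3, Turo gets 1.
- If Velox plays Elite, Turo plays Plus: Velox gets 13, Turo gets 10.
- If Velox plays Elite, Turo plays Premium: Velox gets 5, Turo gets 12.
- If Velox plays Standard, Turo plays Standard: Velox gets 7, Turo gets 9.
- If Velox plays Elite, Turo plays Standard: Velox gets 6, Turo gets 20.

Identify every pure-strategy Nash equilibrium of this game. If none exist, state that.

Velox against Standard: payoffs 7, 9, 3, 6 → best response Plus.
Velox against Plus: payoffs 1, 7, 16, 13 → best response Premium.
Velox against Premium: payoffs 14, 13, 8, 5 → best response Standard.
Turo against Standard: payoffs 9, 17, 19 → best response Premium.
Turo against Plus: payoffs 4, 12, 11 → best response Plus.
Turo against Premium: payoffs 1, 3, 12 → best response Premium.
Turo against Elite: payoffs 20, 10, 12 → best response Standard.
Mutual best responses: (Standard, Premium).

(Standard, Premium)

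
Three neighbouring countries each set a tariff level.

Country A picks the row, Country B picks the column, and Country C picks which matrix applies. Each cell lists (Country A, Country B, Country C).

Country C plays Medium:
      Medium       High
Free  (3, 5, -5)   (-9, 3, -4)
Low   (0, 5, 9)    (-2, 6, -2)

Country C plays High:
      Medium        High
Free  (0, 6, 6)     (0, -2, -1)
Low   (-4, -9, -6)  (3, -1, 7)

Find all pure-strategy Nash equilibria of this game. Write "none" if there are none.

Pure-strategy Nash equilibria: (Free, Medium, High); (Low, High, High)

(Free, Medium, Medium): Country C can switch to High (-5 → 6). Not NE.
(Free, Medium, High): Country A gets 0, best alternative -4; Country B gets 6, best alternative -2; Country C gets 6, best alternative -5. No profitable deviation — NE.
(Free, High, Medium): Country A can switch to Low (-9 → -2). Not NE.
(Free, High, High): Country A can switch to Low (0 → 3). Not NE.
(Low, Medium, Medium): Country A can switch to Free (0 → 3). Not NE.
(Low, Medium, High): Country A can switch to Free (-4 → 0). Not NE.
(Low, High, Medium): Country C can switch to High (-2 → 7). Not NE.
(Low, High, High): Country A gets 3, best alternative 0; Country B gets -1, best alternative -9; Country C gets 7, best alternative -2. No profitable deviation — NE.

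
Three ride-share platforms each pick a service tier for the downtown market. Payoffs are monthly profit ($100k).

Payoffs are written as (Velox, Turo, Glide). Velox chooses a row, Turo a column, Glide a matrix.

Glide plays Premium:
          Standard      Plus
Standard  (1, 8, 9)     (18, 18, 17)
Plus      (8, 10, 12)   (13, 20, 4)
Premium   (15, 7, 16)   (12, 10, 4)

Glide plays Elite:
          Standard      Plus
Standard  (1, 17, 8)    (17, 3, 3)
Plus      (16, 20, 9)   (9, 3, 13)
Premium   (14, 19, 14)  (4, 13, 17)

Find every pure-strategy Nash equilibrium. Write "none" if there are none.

For each strategy profile, look for a profitable unilateral deviation.
(Standard, Standard, Premium): Velox can switch to Plus (1 → 8). Not NE.
(Standard, Standard, Elite): Velox can switch to Plus (1 → 16). Not NE.
(Standard, Plus, Premium): Velox gets 18, best alternative 13; Turo gets 18, best alternative 8; Glide gets 17, best alternative 3. No profitable deviation — NE.
(Standard, Plus, Elite): Turo can switch to Standard (3 → 17). Not NE.
(Plus, Standard, Premium): Velox can switch to Premium (8 → 15). Not NE.
(Plus, Standard, Elite): Glide can switch to Premium (9 → 12). Not NE.
(Plus, Plus, Premium): Velox can switch to Standard (13 → 18). Not NE.
(Plus, Plus, Elite): Velox can switch to Standard (9 → 17). Not NE.
(Premium, Standard, Premium): Turo can switch to Plus (7 → 10). Not NE.
(Premium, Standard, Elite): Velox can switch to Plus (14 → 16). Not NE.
(Premium, Plus, Premium): Velox can switch to Standard (12 → 18). Not NE.
(The remaining 1 profile has a profitable deviation by the same check.)

The unique pure-strategy Nash equilibrium is (Standard, Plus, Premium).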